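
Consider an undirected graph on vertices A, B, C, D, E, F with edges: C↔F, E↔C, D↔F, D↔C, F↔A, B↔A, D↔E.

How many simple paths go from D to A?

D–C–F–A
D–E–C–F–A
D–F–A

3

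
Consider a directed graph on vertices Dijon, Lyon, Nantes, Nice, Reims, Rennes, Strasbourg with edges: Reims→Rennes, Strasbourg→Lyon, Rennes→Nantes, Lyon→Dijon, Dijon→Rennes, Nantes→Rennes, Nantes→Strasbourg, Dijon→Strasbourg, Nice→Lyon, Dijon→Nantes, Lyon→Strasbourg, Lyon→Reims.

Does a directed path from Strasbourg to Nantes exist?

Explore from Strasbourg.
Distance 1: reach Lyon.
Distance 2: reach Dijon, Reims.
Distance 3: reach Nantes, Rennes.
Found Nantes.

Yes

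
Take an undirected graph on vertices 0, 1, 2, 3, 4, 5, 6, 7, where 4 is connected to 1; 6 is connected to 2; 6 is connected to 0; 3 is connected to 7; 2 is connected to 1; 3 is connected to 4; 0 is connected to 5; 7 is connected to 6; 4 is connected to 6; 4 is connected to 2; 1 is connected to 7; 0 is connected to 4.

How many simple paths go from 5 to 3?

17

5–0–4–1–2–6–7–3
5–0–4–1–7–3
5–0–4–2–1–7–3
5–0–4–2–6–7–3
5–0–4–3
5–0–4–6–2–1–7–3
5–0–4–6–7–3
5–0–6–2–1–4–3
... and 9 more.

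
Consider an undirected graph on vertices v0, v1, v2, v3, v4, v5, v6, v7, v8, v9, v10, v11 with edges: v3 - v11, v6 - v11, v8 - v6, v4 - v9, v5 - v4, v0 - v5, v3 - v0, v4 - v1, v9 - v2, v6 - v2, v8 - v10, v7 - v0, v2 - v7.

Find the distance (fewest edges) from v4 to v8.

4

Distance 0: v4.
Distance 1: v1, v5, v9.
Distance 2: v0, v2.
Distance 3: v3, v6, v7.
Distance 4: v8, v11 — contains v8.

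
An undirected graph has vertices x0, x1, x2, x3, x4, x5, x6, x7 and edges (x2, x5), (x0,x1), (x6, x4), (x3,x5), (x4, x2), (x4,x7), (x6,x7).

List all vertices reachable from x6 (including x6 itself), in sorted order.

x2, x3, x4, x5, x6, x7

Start at x6.
Its neighbours: x4, x7.
Then their neighbours: x2.
Then next layer: x5.
Then next layer: x3.
Nothing further is reachable.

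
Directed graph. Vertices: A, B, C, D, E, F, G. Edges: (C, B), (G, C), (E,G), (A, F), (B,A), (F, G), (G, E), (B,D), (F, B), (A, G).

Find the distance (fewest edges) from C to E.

4

Distance 0: C.
Distance 1: B.
Distance 2: A, D.
Distance 3: F, G.
Distance 4: E — contains E.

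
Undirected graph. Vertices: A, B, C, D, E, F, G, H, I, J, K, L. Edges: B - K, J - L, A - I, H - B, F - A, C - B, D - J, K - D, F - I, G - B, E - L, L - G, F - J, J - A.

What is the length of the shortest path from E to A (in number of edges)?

3

Distance 0: E.
Distance 1: L.
Distance 2: G, J.
Distance 3: A, B, D, F — contains A.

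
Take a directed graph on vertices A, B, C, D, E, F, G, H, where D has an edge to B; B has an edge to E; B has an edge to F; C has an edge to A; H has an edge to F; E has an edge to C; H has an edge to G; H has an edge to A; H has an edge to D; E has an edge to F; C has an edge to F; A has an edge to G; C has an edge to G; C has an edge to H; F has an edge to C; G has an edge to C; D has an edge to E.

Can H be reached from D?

Yes

Explore from D.
Distance 1: reach B, E.
Distance 2: reach C, F.
Distance 3: reach A, G, H.
Found H.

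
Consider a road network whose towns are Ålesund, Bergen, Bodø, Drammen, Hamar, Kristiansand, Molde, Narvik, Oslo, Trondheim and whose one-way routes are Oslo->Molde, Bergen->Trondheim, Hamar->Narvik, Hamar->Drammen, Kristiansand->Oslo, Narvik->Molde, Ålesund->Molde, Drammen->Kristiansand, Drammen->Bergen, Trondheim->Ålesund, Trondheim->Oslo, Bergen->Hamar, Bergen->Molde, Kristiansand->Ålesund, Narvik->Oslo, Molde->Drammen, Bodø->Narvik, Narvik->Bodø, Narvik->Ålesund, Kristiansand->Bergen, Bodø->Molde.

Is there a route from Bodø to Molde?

Yes

Explore from Bodø.
Distance 1: reach Molde, Narvik.
Found Molde.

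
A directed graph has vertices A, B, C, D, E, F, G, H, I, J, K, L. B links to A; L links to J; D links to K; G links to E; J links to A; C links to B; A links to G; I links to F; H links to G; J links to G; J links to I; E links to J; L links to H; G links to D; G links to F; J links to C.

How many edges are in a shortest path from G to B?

4

Distance 0: G.
Distance 1: D, E, F.
Distance 2: J, K.
Distance 3: A, C, I.
Distance 4: B — contains B.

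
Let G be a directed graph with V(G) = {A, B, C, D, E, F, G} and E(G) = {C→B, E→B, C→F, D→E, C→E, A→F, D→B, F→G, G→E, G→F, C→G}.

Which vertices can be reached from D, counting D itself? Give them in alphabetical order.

Start at D.
Its neighbours: B, E.
Nothing further is reachable.

B, D, E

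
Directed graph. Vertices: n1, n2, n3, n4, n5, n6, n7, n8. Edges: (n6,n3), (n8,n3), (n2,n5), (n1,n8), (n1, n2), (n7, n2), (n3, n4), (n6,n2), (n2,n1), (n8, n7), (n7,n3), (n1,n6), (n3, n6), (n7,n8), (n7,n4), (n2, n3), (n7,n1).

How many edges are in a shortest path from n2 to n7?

3

Distance 0: n2.
Distance 1: n1, n3, n5.
Distance 2: n4, n6, n8.
Distance 3: n7 — contains n7.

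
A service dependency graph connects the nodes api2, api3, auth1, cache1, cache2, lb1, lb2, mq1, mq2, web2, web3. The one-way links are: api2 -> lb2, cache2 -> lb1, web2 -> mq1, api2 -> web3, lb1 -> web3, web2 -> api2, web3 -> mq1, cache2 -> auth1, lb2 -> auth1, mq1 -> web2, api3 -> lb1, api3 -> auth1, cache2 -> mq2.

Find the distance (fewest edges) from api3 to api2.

5

Distance 0: api3.
Distance 1: auth1, lb1.
Distance 2: web3.
Distance 3: mq1.
Distance 4: web2.
Distance 5: api2 — contains api2.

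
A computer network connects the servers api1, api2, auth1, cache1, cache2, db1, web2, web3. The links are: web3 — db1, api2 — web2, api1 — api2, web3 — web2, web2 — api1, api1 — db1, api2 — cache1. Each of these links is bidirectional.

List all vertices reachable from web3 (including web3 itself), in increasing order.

Start at web3.
Its neighbours: db1, web2.
Then their neighbours: api1, api2.
Then next layer: cache1.
Nothing further is reachable.

api1, api2, cache1, db1, web2, web3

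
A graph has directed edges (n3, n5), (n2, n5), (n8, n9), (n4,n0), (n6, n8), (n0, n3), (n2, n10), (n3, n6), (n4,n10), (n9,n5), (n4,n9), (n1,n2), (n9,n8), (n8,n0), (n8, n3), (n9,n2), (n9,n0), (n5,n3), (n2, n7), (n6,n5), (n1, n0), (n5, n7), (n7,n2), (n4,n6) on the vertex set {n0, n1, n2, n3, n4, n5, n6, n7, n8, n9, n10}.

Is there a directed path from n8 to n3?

Explore from n8.
Distance 1: reach n0, n3, n9.
Found n3.

Yes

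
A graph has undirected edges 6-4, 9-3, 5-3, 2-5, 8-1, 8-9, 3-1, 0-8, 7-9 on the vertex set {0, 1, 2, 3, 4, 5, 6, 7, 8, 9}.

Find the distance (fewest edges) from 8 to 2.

4

Distance 0: 8.
Distance 1: 0, 1, 9.
Distance 2: 3, 7.
Distance 3: 5.
Distance 4: 2 — contains 2.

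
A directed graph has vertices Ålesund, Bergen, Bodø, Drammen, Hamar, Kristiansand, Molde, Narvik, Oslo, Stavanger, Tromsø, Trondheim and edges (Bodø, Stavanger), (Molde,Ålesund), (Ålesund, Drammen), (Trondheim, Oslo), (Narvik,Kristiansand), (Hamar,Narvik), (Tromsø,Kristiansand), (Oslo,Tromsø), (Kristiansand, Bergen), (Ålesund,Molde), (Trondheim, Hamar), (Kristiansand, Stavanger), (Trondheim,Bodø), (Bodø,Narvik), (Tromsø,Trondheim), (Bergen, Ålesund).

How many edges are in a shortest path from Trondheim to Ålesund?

5

Distance 0: Trondheim.
Distance 1: Bodø, Hamar, Oslo.
Distance 2: Narvik, Stavanger, Tromsø.
Distance 3: Kristiansand.
Distance 4: Bergen.
Distance 5: Ålesund — contains Ålesund.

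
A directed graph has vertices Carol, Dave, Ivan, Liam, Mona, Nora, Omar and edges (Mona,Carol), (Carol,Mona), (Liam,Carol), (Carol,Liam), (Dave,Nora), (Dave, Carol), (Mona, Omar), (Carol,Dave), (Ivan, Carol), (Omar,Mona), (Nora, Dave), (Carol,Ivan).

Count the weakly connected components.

1

From Carol: component {Carol, Dave, Ivan, Liam, Mona, Nora, Omar}.
That's 1 component.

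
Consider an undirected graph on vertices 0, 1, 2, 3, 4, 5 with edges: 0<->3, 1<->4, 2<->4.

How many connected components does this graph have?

From 0: component {0, 3}.
From 1: component {1, 2, 4}.
From 5: component {5}.
That's 3 components.

3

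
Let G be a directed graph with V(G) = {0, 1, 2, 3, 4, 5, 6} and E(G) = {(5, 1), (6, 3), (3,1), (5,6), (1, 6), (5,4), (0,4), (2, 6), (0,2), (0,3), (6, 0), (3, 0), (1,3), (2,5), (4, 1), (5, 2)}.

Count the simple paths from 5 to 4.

5→1→3→0→4
5→1→6→0→4
5→1→6→3→0→4
5→2→6→0→4
5→2→6→3→0→4
5→4
5→6→0→4
5→6→3→0→4

8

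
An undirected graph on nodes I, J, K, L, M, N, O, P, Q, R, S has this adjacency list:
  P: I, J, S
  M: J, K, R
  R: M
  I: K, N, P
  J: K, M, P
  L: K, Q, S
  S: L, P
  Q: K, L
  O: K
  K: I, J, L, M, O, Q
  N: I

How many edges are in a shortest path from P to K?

Distance 0: P.
Distance 1: I, J, S.
Distance 2: K, L, M, N — contains K.

2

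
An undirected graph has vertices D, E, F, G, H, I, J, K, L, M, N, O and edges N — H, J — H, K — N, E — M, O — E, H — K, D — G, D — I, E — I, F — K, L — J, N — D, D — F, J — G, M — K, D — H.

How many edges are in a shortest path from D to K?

Distance 0: D.
Distance 1: F, G, H, I, N.
Distance 2: E, J, K — contains K.

2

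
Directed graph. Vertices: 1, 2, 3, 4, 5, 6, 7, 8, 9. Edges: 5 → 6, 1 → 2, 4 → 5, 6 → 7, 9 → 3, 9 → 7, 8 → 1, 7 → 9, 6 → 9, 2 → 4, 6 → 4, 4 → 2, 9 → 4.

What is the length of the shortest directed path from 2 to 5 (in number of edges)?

2

Distance 0: 2.
Distance 1: 4.
Distance 2: 5 — contains 5.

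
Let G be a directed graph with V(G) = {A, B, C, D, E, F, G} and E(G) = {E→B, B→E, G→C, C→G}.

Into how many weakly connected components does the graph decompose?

5

From A: component {A}.
From B: component {B, E}.
From C: component {C, G}.
From D: component {D}.
From F: component {F}.
That's 5 components.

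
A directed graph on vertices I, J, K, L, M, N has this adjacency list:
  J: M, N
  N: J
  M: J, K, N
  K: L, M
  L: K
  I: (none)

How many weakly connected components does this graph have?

2

From I: component {I}.
From J: component {J, K, L, M, N}.
That's 2 components.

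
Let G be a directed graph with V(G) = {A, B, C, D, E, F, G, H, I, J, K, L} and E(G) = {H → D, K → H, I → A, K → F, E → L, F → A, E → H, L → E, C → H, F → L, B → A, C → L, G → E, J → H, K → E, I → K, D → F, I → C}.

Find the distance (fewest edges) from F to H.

Distance 0: F.
Distance 1: A, L.
Distance 2: E.
Distance 3: H — contains H.

3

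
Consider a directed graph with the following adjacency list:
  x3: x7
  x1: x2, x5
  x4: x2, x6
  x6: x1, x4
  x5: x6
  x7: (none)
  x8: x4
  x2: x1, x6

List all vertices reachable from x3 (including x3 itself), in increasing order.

x3, x7

Start at x3.
Its neighbours: x7.
Nothing further is reachable.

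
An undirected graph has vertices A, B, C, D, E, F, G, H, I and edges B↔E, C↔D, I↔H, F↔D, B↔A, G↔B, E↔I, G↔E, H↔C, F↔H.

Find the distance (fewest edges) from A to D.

6

Distance 0: A.
Distance 1: B.
Distance 2: E, G.
Distance 3: I.
Distance 4: H.
Distance 5: C, F.
Distance 6: D — contains D.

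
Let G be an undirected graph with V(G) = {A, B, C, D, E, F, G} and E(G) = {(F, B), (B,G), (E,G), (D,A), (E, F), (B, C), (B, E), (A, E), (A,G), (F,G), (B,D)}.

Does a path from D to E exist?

Yes

Explore from D.
Distance 1: reach A, B.
Distance 2: reach C, E, F, G.
Found E.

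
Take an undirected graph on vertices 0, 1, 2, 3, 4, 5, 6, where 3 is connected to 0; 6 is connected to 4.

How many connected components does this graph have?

From 0: component {0, 3}.
From 1: component {1}.
From 2: component {2}.
From 4: component {4, 6}.
From 5: component {5}.
That's 5 components.

5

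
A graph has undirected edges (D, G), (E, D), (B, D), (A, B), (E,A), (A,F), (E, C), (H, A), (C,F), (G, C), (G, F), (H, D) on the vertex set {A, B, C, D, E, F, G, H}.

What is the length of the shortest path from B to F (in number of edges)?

Distance 0: B.
Distance 1: A, D.
Distance 2: E, F, G, H — contains F.

2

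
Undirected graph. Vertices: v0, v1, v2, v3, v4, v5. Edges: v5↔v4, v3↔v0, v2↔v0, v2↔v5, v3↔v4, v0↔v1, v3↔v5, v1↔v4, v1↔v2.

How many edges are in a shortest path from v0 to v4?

Distance 0: v0.
Distance 1: v1, v2, v3.
Distance 2: v4, v5 — contains v4.

2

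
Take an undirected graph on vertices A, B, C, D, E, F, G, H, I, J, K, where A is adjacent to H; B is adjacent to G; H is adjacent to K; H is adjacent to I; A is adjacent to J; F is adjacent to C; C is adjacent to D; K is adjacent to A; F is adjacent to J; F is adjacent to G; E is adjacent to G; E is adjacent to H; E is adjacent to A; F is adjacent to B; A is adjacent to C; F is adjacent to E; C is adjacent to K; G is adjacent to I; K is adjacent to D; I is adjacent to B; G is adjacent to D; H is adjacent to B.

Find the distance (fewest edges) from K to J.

Distance 0: K.
Distance 1: A, C, D, H.
Distance 2: B, E, F, G, I, J — contains J.

2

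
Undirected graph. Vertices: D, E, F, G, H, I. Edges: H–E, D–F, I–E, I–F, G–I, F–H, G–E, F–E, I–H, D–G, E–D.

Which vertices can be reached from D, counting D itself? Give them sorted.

Start at D.
Its neighbours: E, F, G.
Then their neighbours: H, I.
Every vertex is now reached.

D, E, F, G, H, I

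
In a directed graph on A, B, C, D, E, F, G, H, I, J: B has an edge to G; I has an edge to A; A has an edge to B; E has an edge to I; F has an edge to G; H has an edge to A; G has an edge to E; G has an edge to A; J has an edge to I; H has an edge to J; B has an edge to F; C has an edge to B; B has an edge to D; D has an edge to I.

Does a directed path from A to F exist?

Yes

Explore from A.
Distance 1: reach B.
Distance 2: reach D, F, G.
Found F.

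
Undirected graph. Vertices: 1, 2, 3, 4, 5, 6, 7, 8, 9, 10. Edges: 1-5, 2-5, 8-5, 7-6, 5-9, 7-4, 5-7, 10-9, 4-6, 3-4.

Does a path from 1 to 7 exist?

Yes

Explore from 1.
Distance 1: reach 5.
Distance 2: reach 2, 7, 8, 9.
Found 7.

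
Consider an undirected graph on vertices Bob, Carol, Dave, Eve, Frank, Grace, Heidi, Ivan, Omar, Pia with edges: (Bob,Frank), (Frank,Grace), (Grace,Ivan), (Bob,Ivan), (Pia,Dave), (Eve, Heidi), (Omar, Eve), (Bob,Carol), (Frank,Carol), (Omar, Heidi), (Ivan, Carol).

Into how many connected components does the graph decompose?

From Bob: component {Bob, Carol, Frank, Grace, Ivan}.
From Dave: component {Dave, Pia}.
From Eve: component {Eve, Heidi, Omar}.
That's 3 components.

3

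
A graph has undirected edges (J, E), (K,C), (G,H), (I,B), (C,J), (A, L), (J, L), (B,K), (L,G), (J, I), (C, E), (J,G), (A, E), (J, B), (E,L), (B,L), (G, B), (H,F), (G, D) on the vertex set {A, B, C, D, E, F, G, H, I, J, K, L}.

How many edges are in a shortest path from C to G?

2

Distance 0: C.
Distance 1: E, J, K.
Distance 2: A, B, G, I, L — contains G.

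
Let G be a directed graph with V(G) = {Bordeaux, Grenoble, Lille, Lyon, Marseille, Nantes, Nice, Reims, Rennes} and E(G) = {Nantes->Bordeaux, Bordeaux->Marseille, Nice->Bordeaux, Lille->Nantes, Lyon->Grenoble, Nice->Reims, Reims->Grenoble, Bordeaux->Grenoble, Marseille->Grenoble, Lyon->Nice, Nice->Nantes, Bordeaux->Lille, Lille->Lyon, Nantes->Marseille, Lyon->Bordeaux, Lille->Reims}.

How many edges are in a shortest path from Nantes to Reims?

3

Distance 0: Nantes.
Distance 1: Bordeaux, Marseille.
Distance 2: Grenoble, Lille.
Distance 3: Lyon, Reims — contains Reims.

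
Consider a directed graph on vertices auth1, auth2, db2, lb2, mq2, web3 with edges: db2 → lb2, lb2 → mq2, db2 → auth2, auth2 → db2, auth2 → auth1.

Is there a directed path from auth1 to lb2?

auth1 has no outgoing edges, so nothing is reachable from it.

No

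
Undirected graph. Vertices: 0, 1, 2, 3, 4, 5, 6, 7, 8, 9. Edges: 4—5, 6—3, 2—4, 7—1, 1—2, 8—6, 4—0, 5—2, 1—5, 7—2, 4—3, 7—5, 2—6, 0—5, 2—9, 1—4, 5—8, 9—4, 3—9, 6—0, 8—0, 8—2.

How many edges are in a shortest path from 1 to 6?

Distance 0: 1.
Distance 1: 2, 4, 5, 7.
Distance 2: 0, 3, 6, 8, 9 — contains 6.

2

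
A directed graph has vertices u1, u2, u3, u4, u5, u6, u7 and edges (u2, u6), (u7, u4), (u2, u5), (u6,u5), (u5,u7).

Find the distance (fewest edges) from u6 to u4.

Distance 0: u6.
Distance 1: u5.
Distance 2: u7.
Distance 3: u4 — contains u4.

3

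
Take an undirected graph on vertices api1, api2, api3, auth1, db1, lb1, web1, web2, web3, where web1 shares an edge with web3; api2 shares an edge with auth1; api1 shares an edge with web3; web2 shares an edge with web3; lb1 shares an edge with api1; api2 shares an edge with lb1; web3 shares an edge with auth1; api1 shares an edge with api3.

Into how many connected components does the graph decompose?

From api1: component {api1, api2, api3, auth1, lb1, web1, web2, web3}.
From db1: component {db1}.
That's 2 components.

2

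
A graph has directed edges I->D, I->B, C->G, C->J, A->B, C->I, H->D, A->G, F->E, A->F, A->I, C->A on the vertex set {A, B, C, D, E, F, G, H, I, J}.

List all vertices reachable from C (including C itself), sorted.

Start at C.
Its neighbours: A, G, I, J.
Then their neighbours: B, D, F.
Then next layer: E.
Nothing further is reachable.

A, B, C, D, E, F, G, I, J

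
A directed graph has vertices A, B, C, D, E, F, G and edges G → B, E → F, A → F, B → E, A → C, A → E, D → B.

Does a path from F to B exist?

No

F has no outgoing edges, so nothing is reachable from it.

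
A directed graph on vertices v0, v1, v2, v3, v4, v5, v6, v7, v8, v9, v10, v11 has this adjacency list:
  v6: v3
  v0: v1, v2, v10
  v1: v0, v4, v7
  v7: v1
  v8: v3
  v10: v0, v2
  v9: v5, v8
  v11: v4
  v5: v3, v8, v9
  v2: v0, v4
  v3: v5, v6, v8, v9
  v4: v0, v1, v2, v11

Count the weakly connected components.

From v0: component {v0, v1, v2, v4, v7, v10, v11}.
From v3: component {v3, v5, v6, v8, v9}.
That's 2 components.

2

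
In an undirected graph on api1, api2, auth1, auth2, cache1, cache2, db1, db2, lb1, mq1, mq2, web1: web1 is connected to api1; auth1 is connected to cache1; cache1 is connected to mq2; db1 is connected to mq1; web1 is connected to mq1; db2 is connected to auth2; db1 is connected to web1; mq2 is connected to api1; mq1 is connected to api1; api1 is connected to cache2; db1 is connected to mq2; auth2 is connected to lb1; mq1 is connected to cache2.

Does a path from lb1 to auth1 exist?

No

Explore from lb1.
Distance 1: reach auth2.
Distance 2: reach db2.
The search is exhausted without reaching auth1; it lies in a different component.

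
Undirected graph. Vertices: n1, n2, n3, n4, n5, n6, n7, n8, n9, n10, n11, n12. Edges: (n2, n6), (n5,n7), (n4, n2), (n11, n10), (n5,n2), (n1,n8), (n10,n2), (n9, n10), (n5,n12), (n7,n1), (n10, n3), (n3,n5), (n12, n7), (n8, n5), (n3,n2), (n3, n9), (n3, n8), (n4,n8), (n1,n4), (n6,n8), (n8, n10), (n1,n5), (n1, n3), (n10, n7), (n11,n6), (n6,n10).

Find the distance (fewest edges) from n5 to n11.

3

Distance 0: n5.
Distance 1: n1, n2, n3, n7, n8, n12.
Distance 2: n4, n6, n9, n10.
Distance 3: n11 — contains n11.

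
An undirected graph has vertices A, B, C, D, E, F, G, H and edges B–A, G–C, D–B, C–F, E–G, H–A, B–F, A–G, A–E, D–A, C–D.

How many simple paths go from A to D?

A–B–D
A–B–F–C–D
A–D
A–E–G–C–D
A–E–G–C–F–B–D
A–G–C–D
A–G–C–F–B–D

7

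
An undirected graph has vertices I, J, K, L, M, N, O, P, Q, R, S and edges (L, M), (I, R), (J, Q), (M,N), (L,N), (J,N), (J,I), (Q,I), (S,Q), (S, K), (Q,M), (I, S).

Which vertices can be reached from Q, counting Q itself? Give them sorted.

I, J, K, L, M, N, Q, R, S

Start at Q.
Its neighbours: I, J, M, S.
Then their neighbours: K, L, N, R.
Nothing further is reachable.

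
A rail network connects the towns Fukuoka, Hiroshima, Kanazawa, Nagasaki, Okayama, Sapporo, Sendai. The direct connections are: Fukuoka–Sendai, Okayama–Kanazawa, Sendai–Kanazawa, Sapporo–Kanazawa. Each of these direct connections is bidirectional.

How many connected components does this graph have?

From Fukuoka: component {Fukuoka, Kanazawa, Okayama, Sapporo, Sendai}.
From Hiroshima: component {Hiroshima}.
From Nagasaki: component {Nagasaki}.
That's 3 components.

3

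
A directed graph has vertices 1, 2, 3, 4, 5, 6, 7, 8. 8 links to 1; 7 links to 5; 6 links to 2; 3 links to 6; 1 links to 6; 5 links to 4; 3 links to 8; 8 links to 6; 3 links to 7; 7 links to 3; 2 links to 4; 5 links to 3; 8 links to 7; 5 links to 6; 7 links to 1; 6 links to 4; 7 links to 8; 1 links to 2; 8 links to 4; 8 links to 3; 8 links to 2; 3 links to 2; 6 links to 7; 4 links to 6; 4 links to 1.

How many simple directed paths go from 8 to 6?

26

8→1→2→4→6
8→1→6
8→2→4→1→6
8→2→4→6
8→3→2→4→1→6
8→3→2→4→6
8→3→6
8→3→7→1→2→4→6
... and 18 more.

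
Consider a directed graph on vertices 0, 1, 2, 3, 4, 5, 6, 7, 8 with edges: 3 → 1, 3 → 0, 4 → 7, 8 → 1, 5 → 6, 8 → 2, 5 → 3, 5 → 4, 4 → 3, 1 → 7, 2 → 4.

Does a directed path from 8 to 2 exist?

Yes

Explore from 8.
Distance 1: reach 1, 2.
Found 2.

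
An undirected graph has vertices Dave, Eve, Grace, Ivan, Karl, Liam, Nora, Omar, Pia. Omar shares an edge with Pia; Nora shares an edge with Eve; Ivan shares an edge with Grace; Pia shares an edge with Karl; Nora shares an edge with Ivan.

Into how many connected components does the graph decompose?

From Dave: component {Dave}.
From Eve: component {Eve, Grace, Ivan, Nora}.
From Karl: component {Karl, Omar, Pia}.
From Liam: component {Liam}.
That's 4 components.

4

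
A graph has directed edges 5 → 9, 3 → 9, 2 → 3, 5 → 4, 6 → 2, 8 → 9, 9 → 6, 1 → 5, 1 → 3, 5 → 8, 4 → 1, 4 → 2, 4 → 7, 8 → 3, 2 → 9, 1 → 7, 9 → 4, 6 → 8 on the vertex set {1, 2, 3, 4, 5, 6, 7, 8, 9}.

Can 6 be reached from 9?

Yes

Explore from 9.
Distance 1: reach 4, 6.
Found 6.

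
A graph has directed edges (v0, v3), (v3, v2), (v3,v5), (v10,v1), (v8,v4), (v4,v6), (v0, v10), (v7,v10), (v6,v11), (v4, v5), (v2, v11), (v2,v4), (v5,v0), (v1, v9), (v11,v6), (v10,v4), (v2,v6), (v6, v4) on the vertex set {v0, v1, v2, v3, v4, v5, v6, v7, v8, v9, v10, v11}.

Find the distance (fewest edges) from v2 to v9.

Distance 0: v2.
Distance 1: v4, v6, v11.
Distance 2: v5.
Distance 3: v0.
Distance 4: v3, v10.
Distance 5: v1.
Distance 6: v9 — contains v9.

6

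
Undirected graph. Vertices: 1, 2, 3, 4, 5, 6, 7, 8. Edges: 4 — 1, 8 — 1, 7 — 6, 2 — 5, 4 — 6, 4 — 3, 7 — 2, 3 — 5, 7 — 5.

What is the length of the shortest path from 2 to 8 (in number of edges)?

Distance 0: 2.
Distance 1: 5, 7.
Distance 2: 3, 6.
Distance 3: 4.
Distance 4: 1.
Distance 5: 8 — contains 8.

5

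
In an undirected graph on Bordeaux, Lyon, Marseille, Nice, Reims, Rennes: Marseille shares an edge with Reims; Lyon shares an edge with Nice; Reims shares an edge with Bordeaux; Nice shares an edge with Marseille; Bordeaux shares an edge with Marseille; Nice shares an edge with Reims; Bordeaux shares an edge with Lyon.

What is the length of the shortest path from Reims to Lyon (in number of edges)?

Distance 0: Reims.
Distance 1: Bordeaux, Marseille, Nice.
Distance 2: Lyon — contains Lyon.

2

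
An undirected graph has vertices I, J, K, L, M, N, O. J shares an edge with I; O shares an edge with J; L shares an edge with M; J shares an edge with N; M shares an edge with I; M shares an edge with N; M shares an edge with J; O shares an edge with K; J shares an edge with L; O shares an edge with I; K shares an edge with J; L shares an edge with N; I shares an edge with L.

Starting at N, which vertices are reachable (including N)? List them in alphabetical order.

Start at N.
Its neighbours: J, L, M.
Then their neighbours: I, K, O.
Every vertex is now reached.

I, J, K, L, M, N, O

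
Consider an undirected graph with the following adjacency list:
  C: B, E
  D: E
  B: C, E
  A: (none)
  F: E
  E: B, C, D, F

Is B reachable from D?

Yes

Explore from D.
Distance 1: reach E.
Distance 2: reach B, C, F.
Found B.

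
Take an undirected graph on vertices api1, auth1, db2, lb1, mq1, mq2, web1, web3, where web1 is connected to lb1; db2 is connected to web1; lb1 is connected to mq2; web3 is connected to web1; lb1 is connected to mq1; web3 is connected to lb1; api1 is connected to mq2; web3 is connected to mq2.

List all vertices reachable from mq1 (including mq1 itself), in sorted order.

api1, db2, lb1, mq1, mq2, web1, web3

Start at mq1.
Its neighbours: lb1.
Then their neighbours: mq2, web1, web3.
Then next layer: api1, db2.
Nothing further is reachable.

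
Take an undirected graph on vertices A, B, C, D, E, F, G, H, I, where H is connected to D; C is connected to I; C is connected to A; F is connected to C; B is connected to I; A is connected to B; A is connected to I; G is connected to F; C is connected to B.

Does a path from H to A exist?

Explore from H.
Distance 1: reach D.
The search is exhausted without reaching A; it lies in a different component.

No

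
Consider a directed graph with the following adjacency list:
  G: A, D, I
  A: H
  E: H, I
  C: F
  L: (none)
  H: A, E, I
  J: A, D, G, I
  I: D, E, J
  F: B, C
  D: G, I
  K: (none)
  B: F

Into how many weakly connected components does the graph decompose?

4

From A: component {A, D, E, G, H, I, J}.
From B: component {B, C, F}.
From K: component {K}.
From L: component {L}.
That's 4 components.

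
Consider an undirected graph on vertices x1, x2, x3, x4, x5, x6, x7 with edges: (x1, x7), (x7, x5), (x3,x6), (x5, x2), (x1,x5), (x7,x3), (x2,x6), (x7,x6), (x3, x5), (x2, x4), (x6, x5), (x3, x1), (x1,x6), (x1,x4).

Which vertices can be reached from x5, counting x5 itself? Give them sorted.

x1, x2, x3, x4, x5, x6, x7

Start at x5.
Its neighbours: x1, x2, x3, x6, x7.
Then their neighbours: x4.
Every vertex is now reached.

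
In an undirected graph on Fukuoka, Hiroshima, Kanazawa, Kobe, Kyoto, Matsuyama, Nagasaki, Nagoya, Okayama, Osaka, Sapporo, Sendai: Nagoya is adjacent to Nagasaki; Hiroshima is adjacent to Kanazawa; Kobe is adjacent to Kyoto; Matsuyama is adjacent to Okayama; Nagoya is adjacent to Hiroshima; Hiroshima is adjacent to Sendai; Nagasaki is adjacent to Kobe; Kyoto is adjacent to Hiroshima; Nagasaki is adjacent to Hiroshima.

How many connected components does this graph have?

5

From Fukuoka: component {Fukuoka}.
From Hiroshima: component {Hiroshima, Kanazawa, Kobe, Kyoto, Nagasaki, Nagoya, Sendai}.
From Matsuyama: component {Matsuyama, Okayama}.
From Osaka: component {Osaka}.
From Sapporo: component {Sapporo}.
That's 5 components.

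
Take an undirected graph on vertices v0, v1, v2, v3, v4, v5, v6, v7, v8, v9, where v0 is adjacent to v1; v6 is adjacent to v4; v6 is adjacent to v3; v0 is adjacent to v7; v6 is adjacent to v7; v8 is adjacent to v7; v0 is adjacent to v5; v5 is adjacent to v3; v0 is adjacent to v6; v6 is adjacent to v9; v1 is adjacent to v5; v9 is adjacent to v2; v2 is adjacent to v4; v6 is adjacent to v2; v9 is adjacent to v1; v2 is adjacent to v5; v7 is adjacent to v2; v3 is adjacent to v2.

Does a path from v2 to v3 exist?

Explore from v2.
Distance 1: reach v3, v4, v5, v6, v7, v9.
Found v3.

Yes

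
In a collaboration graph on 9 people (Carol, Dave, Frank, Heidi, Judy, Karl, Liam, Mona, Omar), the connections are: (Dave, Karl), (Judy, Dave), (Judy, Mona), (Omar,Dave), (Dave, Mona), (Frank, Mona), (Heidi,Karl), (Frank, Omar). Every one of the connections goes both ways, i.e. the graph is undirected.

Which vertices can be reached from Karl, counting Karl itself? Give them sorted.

Dave, Frank, Heidi, Judy, Karl, Mona, Omar

Start at Karl.
Its neighbours: Dave, Heidi.
Then their neighbours: Judy, Mona, Omar.
Then next layer: Frank.
Nothing further is reachable.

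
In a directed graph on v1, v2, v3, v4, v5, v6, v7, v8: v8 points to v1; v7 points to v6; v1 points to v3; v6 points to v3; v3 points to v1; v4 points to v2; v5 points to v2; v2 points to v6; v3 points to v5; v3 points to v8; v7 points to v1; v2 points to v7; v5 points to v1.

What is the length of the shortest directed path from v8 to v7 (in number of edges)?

Distance 0: v8.
Distance 1: v1.
Distance 2: v3.
Distance 3: v5.
Distance 4: v2.
Distance 5: v6, v7 — contains v7.

5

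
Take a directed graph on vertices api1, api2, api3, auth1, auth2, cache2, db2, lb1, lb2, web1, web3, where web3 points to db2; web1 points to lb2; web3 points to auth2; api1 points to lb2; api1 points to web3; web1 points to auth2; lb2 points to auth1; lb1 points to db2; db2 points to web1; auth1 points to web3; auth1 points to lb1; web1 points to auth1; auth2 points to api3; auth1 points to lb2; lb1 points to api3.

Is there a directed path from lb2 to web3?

Yes

Explore from lb2.
Distance 1: reach auth1.
Distance 2: reach lb1, web3.
Found web3.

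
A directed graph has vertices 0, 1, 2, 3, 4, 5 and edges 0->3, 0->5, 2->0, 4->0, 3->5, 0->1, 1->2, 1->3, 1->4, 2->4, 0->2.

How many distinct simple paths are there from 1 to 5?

7

1→2→0→3→5
1→2→0→5
1→2→4→0→3→5
1→2→4→0→5
1→3→5
1→4→0→3→5
1→4→0→5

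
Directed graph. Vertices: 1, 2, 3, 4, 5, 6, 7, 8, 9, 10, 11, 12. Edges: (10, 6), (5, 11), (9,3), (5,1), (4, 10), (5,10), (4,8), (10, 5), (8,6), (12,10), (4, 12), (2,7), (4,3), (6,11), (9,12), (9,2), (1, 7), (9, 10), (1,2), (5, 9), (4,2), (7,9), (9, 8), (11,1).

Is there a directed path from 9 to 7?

Yes

Explore from 9.
Distance 1: reach 2, 3, 8, 10, 12.
Distance 2: reach 5, 6, 7.
Found 7.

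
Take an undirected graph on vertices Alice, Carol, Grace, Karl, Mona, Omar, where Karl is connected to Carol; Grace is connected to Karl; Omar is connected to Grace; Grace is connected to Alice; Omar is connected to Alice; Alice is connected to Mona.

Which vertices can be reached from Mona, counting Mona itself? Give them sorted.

Alice, Carol, Grace, Karl, Mona, Omar

Start at Mona.
Its neighbours: Alice.
Then their neighbours: Grace, Omar.
Then next layer: Karl.
Then next layer: Carol.
Every vertex is now reached.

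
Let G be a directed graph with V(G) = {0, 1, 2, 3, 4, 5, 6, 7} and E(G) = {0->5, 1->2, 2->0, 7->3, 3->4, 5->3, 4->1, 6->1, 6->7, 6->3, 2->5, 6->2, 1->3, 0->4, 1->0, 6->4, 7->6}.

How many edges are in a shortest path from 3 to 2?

3

Distance 0: 3.
Distance 1: 4.
Distance 2: 1.
Distance 3: 0, 2 — contains 2.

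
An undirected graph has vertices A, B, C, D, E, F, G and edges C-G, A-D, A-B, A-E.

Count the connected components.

From A: component {A, B, D, E}.
From C: component {C, G}.
From F: component {F}.
That's 3 components.

3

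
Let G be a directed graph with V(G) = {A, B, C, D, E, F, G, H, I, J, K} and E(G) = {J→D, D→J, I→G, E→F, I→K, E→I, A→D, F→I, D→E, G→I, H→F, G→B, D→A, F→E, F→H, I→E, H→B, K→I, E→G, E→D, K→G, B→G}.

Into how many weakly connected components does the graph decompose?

2

From A: component {A, B, D, E, F, G, H, I, J, K}.
From C: component {C}.
That's 2 components.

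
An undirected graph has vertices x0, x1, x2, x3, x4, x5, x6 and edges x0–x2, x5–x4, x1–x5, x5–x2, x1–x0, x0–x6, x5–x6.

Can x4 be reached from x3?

No

x3 has no edges, so nothing is reachable from it.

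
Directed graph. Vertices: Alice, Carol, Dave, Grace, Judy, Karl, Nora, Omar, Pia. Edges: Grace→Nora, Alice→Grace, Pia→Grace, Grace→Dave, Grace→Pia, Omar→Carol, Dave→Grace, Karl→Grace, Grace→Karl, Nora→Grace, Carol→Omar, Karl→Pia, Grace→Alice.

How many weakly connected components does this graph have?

From Alice: component {Alice, Dave, Grace, Karl, Nora, Pia}.
From Carol: component {Carol, Omar}.
From Judy: component {Judy}.
That's 3 components.

3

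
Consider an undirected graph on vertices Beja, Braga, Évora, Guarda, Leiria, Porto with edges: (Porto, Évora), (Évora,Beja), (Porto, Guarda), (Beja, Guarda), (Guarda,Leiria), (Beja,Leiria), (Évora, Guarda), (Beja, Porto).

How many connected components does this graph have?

2

From Beja: component {Beja, Évora, Guarda, Leiria, Porto}.
From Braga: component {Braga}.
That's 2 components.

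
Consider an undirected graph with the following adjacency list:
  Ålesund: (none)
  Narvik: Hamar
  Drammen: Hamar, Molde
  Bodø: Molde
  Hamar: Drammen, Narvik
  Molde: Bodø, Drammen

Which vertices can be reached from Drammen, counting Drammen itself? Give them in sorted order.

Bodø, Drammen, Hamar, Molde, Narvik

Start at Drammen.
Its neighbours: Hamar, Molde.
Then their neighbours: Bodø, Narvik.
Nothing further is reachable.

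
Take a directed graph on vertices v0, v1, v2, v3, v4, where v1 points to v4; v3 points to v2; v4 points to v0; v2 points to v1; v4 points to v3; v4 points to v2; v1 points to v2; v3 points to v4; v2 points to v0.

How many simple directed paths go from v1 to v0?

v1→v2→v0
v1→v4→v0
v1→v4→v2→v0
v1→v4→v3→v2→v0

4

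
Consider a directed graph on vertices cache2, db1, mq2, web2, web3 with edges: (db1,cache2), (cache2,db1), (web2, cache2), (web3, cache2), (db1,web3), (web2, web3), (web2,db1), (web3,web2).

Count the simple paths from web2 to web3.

3

web2→cache2→db1→web3
web2→db1→web3
web2→web3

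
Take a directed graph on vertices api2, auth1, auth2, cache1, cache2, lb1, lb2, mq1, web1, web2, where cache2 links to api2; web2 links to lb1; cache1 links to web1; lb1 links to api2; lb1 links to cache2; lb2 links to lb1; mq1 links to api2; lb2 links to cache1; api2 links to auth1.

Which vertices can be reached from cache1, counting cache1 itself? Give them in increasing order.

cache1, web1

Start at cache1.
Its neighbours: web1.
Nothing further is reachable.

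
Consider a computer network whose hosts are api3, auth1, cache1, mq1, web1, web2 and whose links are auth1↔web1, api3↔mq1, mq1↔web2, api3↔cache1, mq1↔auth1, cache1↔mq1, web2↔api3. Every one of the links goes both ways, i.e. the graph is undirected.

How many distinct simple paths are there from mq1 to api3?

mq1–api3
mq1–cache1–api3
mq1–web2–api3

3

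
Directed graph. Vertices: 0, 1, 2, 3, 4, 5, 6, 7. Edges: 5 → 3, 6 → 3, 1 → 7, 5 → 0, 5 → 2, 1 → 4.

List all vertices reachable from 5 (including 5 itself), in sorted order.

0, 2, 3, 5

Start at 5.
Its neighbours: 0, 2, 3.
Nothing further is reachable.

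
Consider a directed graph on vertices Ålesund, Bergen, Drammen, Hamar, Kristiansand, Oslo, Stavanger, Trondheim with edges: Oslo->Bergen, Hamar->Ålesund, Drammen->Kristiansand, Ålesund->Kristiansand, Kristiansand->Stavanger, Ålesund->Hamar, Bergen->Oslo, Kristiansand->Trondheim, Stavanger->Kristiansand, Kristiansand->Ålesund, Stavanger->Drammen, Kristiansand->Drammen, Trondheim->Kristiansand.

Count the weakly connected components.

2

From Ålesund: component {Ålesund, Drammen, Hamar, Kristiansand, Stavanger, Trondheim}.
From Bergen: component {Bergen, Oslo}.
That's 2 components.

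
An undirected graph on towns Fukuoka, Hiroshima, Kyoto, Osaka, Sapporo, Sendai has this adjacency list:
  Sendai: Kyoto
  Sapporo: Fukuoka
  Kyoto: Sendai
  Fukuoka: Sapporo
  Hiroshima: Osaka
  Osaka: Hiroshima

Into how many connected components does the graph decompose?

From Fukuoka: component {Fukuoka, Sapporo}.
From Hiroshima: component {Hiroshima, Osaka}.
From Kyoto: component {Kyoto, Sendai}.
That's 3 components.

3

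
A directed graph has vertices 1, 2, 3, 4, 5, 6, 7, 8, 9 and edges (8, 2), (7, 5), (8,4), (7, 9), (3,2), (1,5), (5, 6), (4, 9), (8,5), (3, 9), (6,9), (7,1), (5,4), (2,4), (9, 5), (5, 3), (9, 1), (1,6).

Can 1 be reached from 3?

Yes

Explore from 3.
Distance 1: reach 2, 9.
Distance 2: reach 1, 4, 5.
Found 1.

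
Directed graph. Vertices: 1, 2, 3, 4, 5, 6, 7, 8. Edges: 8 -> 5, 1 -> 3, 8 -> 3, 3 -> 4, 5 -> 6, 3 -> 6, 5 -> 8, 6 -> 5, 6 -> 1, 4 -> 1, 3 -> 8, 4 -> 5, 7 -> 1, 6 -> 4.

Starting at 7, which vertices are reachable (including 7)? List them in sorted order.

Start at 7.
Its neighbours: 1.
Then their neighbours: 3.
Then next layer: 4, 6, 8.
Then next layer: 5.
Nothing further is reachable.

1, 3, 4, 5, 6, 7, 8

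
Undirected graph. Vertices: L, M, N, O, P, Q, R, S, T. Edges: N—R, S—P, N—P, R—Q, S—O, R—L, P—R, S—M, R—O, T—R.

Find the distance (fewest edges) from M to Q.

4

Distance 0: M.
Distance 1: S.
Distance 2: O, P.
Distance 3: N, R.
Distance 4: L, Q, T — contains Q.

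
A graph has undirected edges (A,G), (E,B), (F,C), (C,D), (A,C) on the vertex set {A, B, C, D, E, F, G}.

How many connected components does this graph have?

From A: component {A, C, D, F, G}.
From B: component {B, E}.
That's 2 components.

2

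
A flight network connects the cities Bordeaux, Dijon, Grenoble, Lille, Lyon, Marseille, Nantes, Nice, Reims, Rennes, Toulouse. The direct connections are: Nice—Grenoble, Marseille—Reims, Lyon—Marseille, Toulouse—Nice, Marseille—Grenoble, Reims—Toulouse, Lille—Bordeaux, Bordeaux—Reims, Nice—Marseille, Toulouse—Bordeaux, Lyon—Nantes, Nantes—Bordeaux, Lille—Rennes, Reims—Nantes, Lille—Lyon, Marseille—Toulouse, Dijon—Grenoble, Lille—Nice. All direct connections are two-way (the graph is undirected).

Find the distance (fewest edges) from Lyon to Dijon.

3

Distance 0: Lyon.
Distance 1: Lille, Marseille, Nantes.
Distance 2: Bordeaux, Grenoble, Nice, Reims, Rennes, Toulouse.
Distance 3: Dijon — contains Dijon.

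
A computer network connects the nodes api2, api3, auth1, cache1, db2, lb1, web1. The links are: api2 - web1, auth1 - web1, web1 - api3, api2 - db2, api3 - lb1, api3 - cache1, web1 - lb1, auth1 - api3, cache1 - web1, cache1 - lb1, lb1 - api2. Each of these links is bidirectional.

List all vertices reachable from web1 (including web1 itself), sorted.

api2, api3, auth1, cache1, db2, lb1, web1

Start at web1.
Its neighbours: api2, api3, auth1, cache1, lb1.
Then their neighbours: db2.
Every vertex is now reached.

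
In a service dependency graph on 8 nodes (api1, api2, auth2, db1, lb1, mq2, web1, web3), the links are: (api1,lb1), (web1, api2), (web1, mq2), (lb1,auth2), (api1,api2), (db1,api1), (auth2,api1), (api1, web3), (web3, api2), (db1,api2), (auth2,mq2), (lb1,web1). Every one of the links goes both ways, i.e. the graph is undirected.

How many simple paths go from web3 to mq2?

web3–api1–api2–web1–lb1–auth2–mq2
web3–api1–api2–web1–mq2
web3–api1–auth2–lb1–web1–mq2
web3–api1–auth2–mq2
web3–api1–db1–api2–web1–lb1–auth2–mq2
web3–api1–db1–api2–web1–mq2
web3–api1–lb1–auth2–mq2
web3–api1–lb1–web1–mq2
... and 11 more.

19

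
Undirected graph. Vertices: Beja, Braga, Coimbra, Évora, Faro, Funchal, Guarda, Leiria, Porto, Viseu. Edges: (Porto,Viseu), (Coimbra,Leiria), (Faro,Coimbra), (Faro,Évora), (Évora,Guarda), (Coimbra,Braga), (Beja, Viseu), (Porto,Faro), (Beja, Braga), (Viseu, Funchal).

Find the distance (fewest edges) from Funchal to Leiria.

Distance 0: Funchal.
Distance 1: Viseu.
Distance 2: Beja, Porto.
Distance 3: Braga, Faro.
Distance 4: Coimbra, Évora.
Distance 5: Guarda, Leiria — contains Leiria.

5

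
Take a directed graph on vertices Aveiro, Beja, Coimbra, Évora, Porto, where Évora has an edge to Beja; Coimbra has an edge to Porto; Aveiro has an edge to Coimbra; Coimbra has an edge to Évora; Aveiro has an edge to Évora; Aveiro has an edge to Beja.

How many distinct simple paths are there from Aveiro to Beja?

Aveiro→Beja
Aveiro→Coimbra→Évora→Beja
Aveiro→Évora→Beja

3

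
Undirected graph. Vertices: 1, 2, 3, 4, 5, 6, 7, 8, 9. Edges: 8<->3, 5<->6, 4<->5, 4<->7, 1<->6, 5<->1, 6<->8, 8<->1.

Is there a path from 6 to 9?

Explore from 6.
Distance 1: reach 1, 5, 8.
Distance 2: reach 3, 4.
Distance 3: reach 7.
The search is exhausted without reaching 9; it lies in a different component.

No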